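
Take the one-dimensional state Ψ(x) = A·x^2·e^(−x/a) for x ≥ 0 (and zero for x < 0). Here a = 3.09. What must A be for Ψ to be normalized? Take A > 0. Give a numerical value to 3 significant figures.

A ≈ 0.0688

The normalization condition is ∫|Ψ|² dx = 1 from 0 to ∞.
With ∫₀^∞ x^4 e^(−αx) dx = 4!/α^5, with Ψ = A·x^2·e^(−x/a), the integral evaluates to A²·[3·a^5/4].
With a = 3.09: A² = 0.004733 and A = 0.06880.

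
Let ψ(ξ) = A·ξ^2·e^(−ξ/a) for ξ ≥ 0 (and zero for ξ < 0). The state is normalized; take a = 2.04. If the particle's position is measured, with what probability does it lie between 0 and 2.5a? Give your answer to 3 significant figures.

P ≈ 0.560

The probability is P = ∫ |ψ|² dξ over [0, 2.5a].
The normalization integral ∫|ψ|²dξ over the whole domain equals 3·a^5/4·A², and A² cancels in the ratio.
Let u = ξ/a; then A² and the length scale cancel, so P = ∫_{0}^{2.5} u^4·e^(-2·u) du ÷ ∫_{0}^{∞} u^4·e^(-2·u) du.
Using ∫ u^4·e^(-2·u) du = -(u^4/2 + u^3 + 3·u^2/2 + 3·u/2 + 3/4)·e^(-2·u), the numerator is 3/4 - 1569·e^(-5)/32 and the denominator is 3/4.
The result is P = 0.5595.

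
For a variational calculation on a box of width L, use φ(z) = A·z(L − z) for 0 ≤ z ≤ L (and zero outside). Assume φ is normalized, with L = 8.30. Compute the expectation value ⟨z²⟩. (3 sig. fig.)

By definition ⟨z²⟩ = ∫ z^2 |φ(z)|² dz.
Expanding the polynomial and integrating term by term, the ratio of the moment integral to the normalization integral gives ⟨z²⟩ = 2·L^2/7.
Putting L = 8.30 gives 19.68.

⟨z^2⟩ ≈ 19.7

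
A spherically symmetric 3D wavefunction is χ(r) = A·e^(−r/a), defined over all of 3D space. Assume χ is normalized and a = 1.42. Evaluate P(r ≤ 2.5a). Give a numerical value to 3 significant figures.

P ≈ 0.875

With dV = 4πr²dr, the probability is ∫|χ|² dV over r ≤ 2.5a.
The full normalization integral is A²·[π·a^3] = 1, fixing A².
In terms of u = r/a (A², 4π and the length scale all cancel between numerator and denominator), P = [∫_{0}^{2.5} u^2·e^(-2·u) du] / [∫_{0}^{∞} u^2·e^(-2·u) du].
With ∫ u^2·e^(-2·u) du = -(2·u^2 + 2·u + 1)·e^(-2·u)/4 + C, the region integral is 1/4 - 37·e^(-5)/8 and the full one is 1/4.
Taking the ratio yields P = 0.8753.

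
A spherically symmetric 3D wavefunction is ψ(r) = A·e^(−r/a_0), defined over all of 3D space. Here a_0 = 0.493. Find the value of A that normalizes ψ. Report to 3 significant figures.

A ≈ 1.63

The normalization condition is ∫|ψ|² 4πr² dr = 1 from 0 to ∞.
In 3D with spherical symmetry the volume element is 4πr² dr.
The integral (without the A² prefactor) comes out to π·a_0^3.
So A² = (π·a_0^3)^(−1).
Plugging in a_0 = 0.493 yields A = 1.630.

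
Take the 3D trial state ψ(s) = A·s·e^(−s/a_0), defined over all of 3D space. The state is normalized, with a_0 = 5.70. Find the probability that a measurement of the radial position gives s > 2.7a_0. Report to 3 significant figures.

P ≈ 0.373

P = ∫ |ψ|² 4πs² ds over s > 2.7a_0.
A² is fixed by ∫₀^∞ 4πs²|ψ|² ds = 1, i.e. A² = (3·π·a_0^5)^(−1).
Substituting u = s/a_0, A², 4π and the length scale all cancel in the ratio: P = ∫_{2.7}^{∞} u^4·e^(-2·u) du / ∫_{0}^{∞} u^4·e^(-2·u) du.
Using ∫ u^4·e^(-2·u) du = -(u^4/2 + u^3 + 3·u^2/2 + 3·u/2 + 3/4)·e^(-2·u), the numerator is ≈ 0.27998 and the denominator is 3/4.
This evaluates to P = 0.3733.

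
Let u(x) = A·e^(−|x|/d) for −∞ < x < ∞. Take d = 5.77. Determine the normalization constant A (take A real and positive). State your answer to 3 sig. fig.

A ≈ 0.416

Require ∫ |u|² dx = 1 over the whole domain.
Using ∫₀^∞ xⁿ e^(−αx) dx = n!/αⁿ⁺¹, with u = A·e^(−|x|/d), the integral evaluates to A²·[d].
Setting this equal to 1 gives A² = 1/(d).
Substituting d = 5.77 gives A² = 0.1733, so A = 0.4163.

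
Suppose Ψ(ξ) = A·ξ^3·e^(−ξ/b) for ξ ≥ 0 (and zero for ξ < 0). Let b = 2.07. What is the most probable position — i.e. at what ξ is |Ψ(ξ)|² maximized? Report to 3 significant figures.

Set d/dξ [|Ψ(ξ)|²] = 0 and solve for ξ > 0.
This gives ξ = 3·b.
With b = 2.07, the most probable position is 6.210.

ξ ≈ 6.21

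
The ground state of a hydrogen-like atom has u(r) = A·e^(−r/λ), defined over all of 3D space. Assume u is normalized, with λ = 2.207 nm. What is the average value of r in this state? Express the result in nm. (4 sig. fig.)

⟨r⟩ ≈ 3.311 nm

By definition ⟨r⟩ = ∫ r |u(r)|² 4πr² dr.
The ratio of the moment integral to the normalization integral gives ⟨r⟩ = 3·λ/2.
With λ = 2.207, ⟨r⟩ = 3.3105.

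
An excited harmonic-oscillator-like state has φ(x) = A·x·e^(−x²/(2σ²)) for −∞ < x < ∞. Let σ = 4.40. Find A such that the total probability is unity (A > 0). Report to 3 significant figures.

Require ∫ |φ|² dx = 1 over the whole domain.
The integral (without the A² prefactor) comes out to √(π)·σ^3/2.
Setting this equal to 1 gives A² = 1/(√(π)·σ^3/2).
With σ = 4.40: A² = 0.01325 and A = 0.1151.

A ≈ 0.115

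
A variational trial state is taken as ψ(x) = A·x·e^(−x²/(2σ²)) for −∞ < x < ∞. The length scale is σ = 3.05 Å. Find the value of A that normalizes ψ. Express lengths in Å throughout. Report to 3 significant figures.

Require ∫ |ψ|² dx = 1 over the whole domain.
The integral (without the A² prefactor) comes out to √(π)·σ^3/2.
Setting this equal to 1 gives A² = 1/(√(π)·σ^3/2).
With σ = 3.05: A² = 0.03977 and A = 0.1994.

A ≈ 0.199 Å^(-3/2)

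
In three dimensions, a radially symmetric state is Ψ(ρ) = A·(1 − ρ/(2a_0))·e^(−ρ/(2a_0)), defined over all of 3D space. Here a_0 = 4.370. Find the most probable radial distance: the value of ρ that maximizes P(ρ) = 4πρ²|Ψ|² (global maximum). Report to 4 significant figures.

ρ ≈ 22.88

Differentiate P(ρ) = 4πρ²|Ψ|² with respect to ρ and set to zero.
Solving yields ρ = a_0·(√(5) + 3).
With a_0 = 4.370, the most probable radial distance is 22.882.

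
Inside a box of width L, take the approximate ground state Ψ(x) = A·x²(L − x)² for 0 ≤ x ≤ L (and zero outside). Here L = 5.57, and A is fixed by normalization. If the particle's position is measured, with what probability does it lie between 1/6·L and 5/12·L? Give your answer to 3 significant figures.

The probability is P = ∫ |Ψ|² dx over [1/6·L, 5/12·L].
Since A² = 1/(L^9/630), this is the region integral divided by the full normalization integral.
Substituting u = x/L, A² and the length scale cancel in the ratio: P = ∫_{1/6}^{5/12} u^4·(1 - u)^4 du / ∫_{0}^{1} u^4·(1 - u)^4 du.
With ∫ u^4·(1 - u)^4 du = u^5·(70·u^4 - 315·u^3 + 540·u^2 - 420·u + 126)/630 + C, the region integral is ≈ 0.00046568 and the full one is 1/630.
This works out to P = 0.2934.

P ≈ 0.293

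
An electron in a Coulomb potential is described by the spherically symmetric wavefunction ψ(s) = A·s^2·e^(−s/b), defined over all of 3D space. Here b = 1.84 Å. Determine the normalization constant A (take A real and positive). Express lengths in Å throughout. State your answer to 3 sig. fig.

Require ∫ |ψ|² 4πs² ds = 1 over the whole domain.
∫|ψ|² 4πs² ds = A²·(45·π·b^7/2).
Setting this equal to 1 gives A² = 1/(45·π·b^7/2).
Plugging in b = 1.84 yields A = 0.01408.

A ≈ 0.0141 Å^(-7/2)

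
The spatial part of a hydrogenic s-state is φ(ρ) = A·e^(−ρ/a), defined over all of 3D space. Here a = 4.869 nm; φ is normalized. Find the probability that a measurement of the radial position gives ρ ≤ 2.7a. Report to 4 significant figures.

P ≈ 0.9052

Integrate the radial probability density 4πρ²|φ|² over ρ ≤ 2.7a.
A² is fixed by ∫₀^∞ 4πρ²|φ|² dρ = 1, i.e. A² = (π·a^3)^(−1).
In terms of u = ρ/a (A², 4π and the length scale all cancel between numerator and denominator), P = [∫_{0}^{2.7} u^2·e^(-2·u) du] / [∫_{0}^{∞} u^2·e^(-2·u) du].
With ∫ u^2·e^(-2·u) du = -(2·u^2 + 2·u + 1)·e^(-2·u)/4 + C, the region integral is 1/4 - 1049·e^(-27/5)/200 and the full one is 1/4.
The region integral divided by the full integral gives P = 0.90524.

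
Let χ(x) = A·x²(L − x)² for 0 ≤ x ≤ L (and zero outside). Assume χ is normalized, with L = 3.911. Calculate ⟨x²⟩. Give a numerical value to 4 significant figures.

By definition ⟨x²⟩ = ∫ x^2 |χ(x)|² dx.
Evaluating both integrals, ⟨x²⟩ = 3·L^2/11.
Putting L = 3.911 gives 4.1716.

⟨x^2⟩ ≈ 4.172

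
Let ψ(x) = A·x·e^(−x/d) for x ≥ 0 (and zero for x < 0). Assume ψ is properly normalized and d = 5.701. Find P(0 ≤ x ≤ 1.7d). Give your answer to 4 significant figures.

|ψ|² is the probability density, so P = ∫_{0}^{1.7d} |ψ|² dx.
The normalization integral ∫|ψ|²dx over the whole domain equals d^3/4·A², and A² cancels in the ratio.
Substituting u = x/d, A² and the length scale cancel in the ratio: P = ∫_{0}^{1.7} u^2·e^(-2·u) du / ∫_{0}^{∞} u^2·e^(-2·u) du.
Using ∫ u^2·e^(-2·u) du = -(2·u^2 + 2·u + 1)·e^(-2·u)/4, the numerator is 1/4 - 509·e^(-17/5)/200 and the denominator is 1/4.
Taking the ratio, P = 0.66026.

P ≈ 0.6603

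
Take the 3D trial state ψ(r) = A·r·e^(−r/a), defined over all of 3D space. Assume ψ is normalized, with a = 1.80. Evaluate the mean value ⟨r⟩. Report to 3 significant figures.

The expectation value is the |ψ|²-weighted average of r: ∫ r|ψ|² 4πr² dr.
With ∫₀^∞ r^5 e^(−αr) dr = 5!/α^6, since the A² factors cancel between numerator and denominator, ⟨r⟩ = 5·a/2.
With a = 1.80, ⟨r⟩ = 4.500.

⟨r⟩ ≈ 4.50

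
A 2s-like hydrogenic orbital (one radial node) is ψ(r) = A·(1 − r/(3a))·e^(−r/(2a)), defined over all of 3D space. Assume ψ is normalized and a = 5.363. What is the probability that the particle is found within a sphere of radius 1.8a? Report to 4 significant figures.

P ≈ 0.3015

P = ∫ |ψ|² 4πr² dr over r ≤ 1.8a.
A² is fixed by ∫₀^∞ 4πr²|ψ|² dr = 1, i.e. A² = (8·π·a^3/3)^(−1).
Substituting u = r/a, A², 4π and the length scale all cancel in the ratio: P = ∫_{0}^{1.8} u^2·(1 - u/3)^2·e^(-u) du / ∫_{0}^{∞} u^2·(1 - u/3)^2·e^(-u) du.
An antiderivative of u^2·(1 - u/3)^2·e^(-u) is (-u^4 + 2·u^3 - 3·u^2 - 6·u - 6)·e^(-u)/9; evaluating from 0 to 1.8 gives 2/3 - 5282·e^(-9/5)/1875, while the full integral is 2/3.
The region integral divided by the full integral gives P = 0.30151.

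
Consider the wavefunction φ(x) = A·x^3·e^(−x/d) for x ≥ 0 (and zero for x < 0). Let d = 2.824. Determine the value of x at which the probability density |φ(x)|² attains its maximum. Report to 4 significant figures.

x ≈ 8.472

The maximum of |φ(x)|² occurs where its derivative vanishes.
Solving yields x = 3·d.
With d = 2.824, the most probable position is 8.4720.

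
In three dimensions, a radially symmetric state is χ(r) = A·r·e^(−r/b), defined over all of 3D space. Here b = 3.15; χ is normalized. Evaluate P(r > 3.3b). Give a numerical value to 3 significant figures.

P ≈ 0.213

P = ∫ |χ|² 4πr² dr over r > 3.3b.
The full normalization integral is A²·[3·π·b^5] = 1, fixing A².
In terms of u = r/b (A², 4π and the length scale all cancel between numerator and denominator), P = [∫_{3.3}^{∞} u^4·e^(-2·u) du] / [∫_{0}^{∞} u^4·e^(-2·u) du].
With ∫ u^4·e^(-2·u) du = -(u^4/2 + u^3 + 3·u^2/2 + 3·u/2 + 3/4)·e^(-2·u) + C, the region integral is ≈ 0.15953 and the full one is 3/4.
Taking the ratio yields P = 0.2127.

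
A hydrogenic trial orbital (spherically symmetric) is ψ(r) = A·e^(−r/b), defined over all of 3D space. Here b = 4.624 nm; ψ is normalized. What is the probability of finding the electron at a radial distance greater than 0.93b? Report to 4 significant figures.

Integrate the radial probability density 4πr²|ψ|² over r > 0.93b.
Normalization gives A² = 1/(π·b^3).
Let u = r/b; then A², 4π and the length scale all cancel, so P = ∫_{0.93}^{∞} u^2·e^(-2·u) du ÷ ∫_{0}^{∞} u^2·e^(-2·u) du.
Using ∫ u^2·e^(-2·u) du = -(2·u^2 + 2·u + 1)·e^(-2·u)/4, the numerator is ≈ 0.178627 and the denominator is 1/4.
This evaluates to P = 0.71451.

P ≈ 0.7145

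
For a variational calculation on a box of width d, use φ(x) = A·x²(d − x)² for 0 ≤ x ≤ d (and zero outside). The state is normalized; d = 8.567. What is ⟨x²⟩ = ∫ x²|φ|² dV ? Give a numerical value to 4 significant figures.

By definition ⟨x²⟩ = ∫ x^2 |φ(x)|² dx.
Expanding the polynomial and integrating term by term, evaluating both integrals, ⟨x²⟩ = 3·d^2/11.
With d = 8.567, ⟨x^2⟩ = 20.016.

⟨x^2⟩ ≈ 20.02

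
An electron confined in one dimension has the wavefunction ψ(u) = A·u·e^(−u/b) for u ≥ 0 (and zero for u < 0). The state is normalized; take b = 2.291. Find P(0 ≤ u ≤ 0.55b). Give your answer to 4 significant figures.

P = ∫_{0}^{0.55b} |ψ(u)|² du.
Since A² = 1/(b^3/4), this is the region integral divided by the full normalization integral.
Let t = u/b; then A² and the length scale cancel, so P = ∫_{0}^{0.55} t^2·e^(-2·t) dt ÷ ∫_{0}^{∞} t^2·e^(-2·t) dt.
Using ∫ t^2·e^(-2·t) dt = -(2·t^2 + 2·t + 1)·e^(-2·t)/4, the numerator is 1/4 - 541·e^(-11/10)/800 and the denominator is 1/4.
The result is P = 0.099584.

P ≈ 0.09958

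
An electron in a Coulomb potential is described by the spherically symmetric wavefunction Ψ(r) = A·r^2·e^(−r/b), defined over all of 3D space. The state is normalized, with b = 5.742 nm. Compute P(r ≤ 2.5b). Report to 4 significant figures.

P ≈ 0.2378

P = ∫ |Ψ|² 4πr² dr over r ≤ 2.5b.
The full normalization integral is A²·[45·π·b^7/2] = 1, fixing A².
In terms of u = r/b (A², 4π and the length scale all cancel between numerator and denominator), P = [∫_{0}^{2.5} u^6·e^(-2·u) du] / [∫_{0}^{∞} u^6·e^(-2·u) du].
An antiderivative of u^6·e^(-2·u) is -(4·u^6 + 12·u^5 + 30·u^4 + 60·u^3 + 90·u^2 + 90·u + 45)·e^(-2·u)/8; evaluating from 0 to 2.5 gives ≈ 1.33772, while the full integral is 45/8.
This evaluates to P = 0.23782.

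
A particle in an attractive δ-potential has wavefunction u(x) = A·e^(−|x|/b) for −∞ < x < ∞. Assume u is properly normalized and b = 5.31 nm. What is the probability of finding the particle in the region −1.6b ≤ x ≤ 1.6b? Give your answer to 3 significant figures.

The probability is P = ∫ |u|² dx over [−1.6b, 1.6b].
With A² fixed by ∫|u|² = 1, i.e. A² = (b)^(−1), substitute and integrate.
By symmetry take twice the x ≥ 0 contribution in numerator and denominator; the 2's cancel. In terms of t = x/b (A² and the length scale cancel between numerator and denominator), P = [∫_{0}^{1.6} e^(-2·t) dt] / [∫_{0}^{∞} e^(-2·t) dt].
Using ∫ e^(-2·t) dt = -e^(-2·t)/2, the numerator is 1/2 - e^(-16/5)/2 and the denominator is 1/2.
This works out to P = 0.9592.

P ≈ 0.959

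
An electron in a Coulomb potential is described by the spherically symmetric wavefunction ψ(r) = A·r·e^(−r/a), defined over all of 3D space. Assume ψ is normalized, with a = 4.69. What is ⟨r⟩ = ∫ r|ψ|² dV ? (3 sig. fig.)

⟨r⟩ ≈ 11.7

The expectation value is the |ψ|²-weighted average of r: ∫ r|ψ|² 4πr² dr.
Evaluating both integrals, ⟨r⟩ = 5·a/2.
Putting a = 4.69 gives 11.73.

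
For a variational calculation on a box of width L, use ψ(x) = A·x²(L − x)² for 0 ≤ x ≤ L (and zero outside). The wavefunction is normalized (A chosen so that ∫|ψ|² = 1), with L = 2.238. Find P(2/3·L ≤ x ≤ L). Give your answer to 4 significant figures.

P ≈ 0.1448

|ψ|² is the probability density, so P = ∫_{2/3·L}^{L} |ψ|² dx.
Since A² = 1/(L^9/630), this is the region integral divided by the full normalization integral.
In terms of u = x/L (A² and the length scale cancel between numerator and denominator), P = [∫_{2/3}^{1} u^4·(1 - u)^4 du] / [∫_{0}^{1} u^4·(1 - u)^4 du].
With ∫ u^4·(1 - u)^4 du = u^5·(70·u^4 - 315·u^3 + 540·u^2 - 420·u + 126)/630 + C, the region integral is ≈ 0.000229914 and the full one is 1/630.
This works out to P = 0.14485.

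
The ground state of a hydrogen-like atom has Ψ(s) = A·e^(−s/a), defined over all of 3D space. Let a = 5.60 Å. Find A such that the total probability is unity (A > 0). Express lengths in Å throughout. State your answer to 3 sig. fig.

A ≈ 0.0426 Å^(-3/2)

Require ∫ |Ψ|² 4πs² ds = 1 over the whole domain.
(Spherical symmetry: dV = 4πs² ds.)
Recall ∫₀^∞ s^m e^(−s/β) ds = m!·β^(m+1), with Ψ = A·e^(−s/a), the integral evaluates to A²·[π·a^3].
Hence A² = 1/[π·a^3].
Substituting a = 5.60 gives A² = 0.001813, so A = 0.04257.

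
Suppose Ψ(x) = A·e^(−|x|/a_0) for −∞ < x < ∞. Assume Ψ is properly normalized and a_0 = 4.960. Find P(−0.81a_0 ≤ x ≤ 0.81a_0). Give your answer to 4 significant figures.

P ≈ 0.8021

|Ψ|² is the probability density, so P = ∫_{−0.81a_0}^{0.81a_0} |Ψ|² dx.
With A² fixed by ∫|Ψ|² = 1, i.e. A² = (a_0)^(−1), substitute and integrate.
Both integrals are even about x = 0, so only the x ≥ 0 halves are needed (the factors of 2 cancel). Let u = x/a_0; then A² and the length scale cancel, so P = ∫_{0}^{0.81} e^(-2·u) du ÷ ∫_{0}^{∞} e^(-2·u) du.
With ∫ e^(-2·u) du = -e^(-2·u)/2 + C, the region integral is 1/2 - e^(-81/50)/2 and the full one is 1/2.
This works out to P = 0.80210.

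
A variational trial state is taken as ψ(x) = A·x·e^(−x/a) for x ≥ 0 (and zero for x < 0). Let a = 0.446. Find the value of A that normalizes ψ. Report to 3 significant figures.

The normalization condition is ∫|ψ|² dx = 1 from 0 to ∞.
With ∫₀^∞ x^2 e^(−αx) dx = 2!/α^3, the integral (without the A² prefactor) comes out to a^3/4.
Setting this equal to 1 gives A² = 1/(a^3/4).
With a = 0.446: A² = 45.09 and A = 6.715.

A ≈ 6.71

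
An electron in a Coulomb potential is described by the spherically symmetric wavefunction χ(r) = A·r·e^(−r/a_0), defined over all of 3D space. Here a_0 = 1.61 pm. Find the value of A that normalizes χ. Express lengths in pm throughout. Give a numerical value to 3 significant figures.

A ≈ 0.0990 pm^(-5/2)

Require ∫ |χ|² 4πr² dr = 1 over the whole domain.
The angular integral contributes 4π, leaving ∫₀^∞ r²|χ|² dr.
Using ∫₀^∞ rⁿ e^(−αr) dr = n!/αⁿ⁺¹, with χ = A·r·e^(−r/a_0), the integral evaluates to A²·[3·π·a_0^5].
Setting this equal to 1 gives A² = 1/(3·π·a_0^5).
With a_0 = 1.61: A² = 0.009808 and A = 0.09904.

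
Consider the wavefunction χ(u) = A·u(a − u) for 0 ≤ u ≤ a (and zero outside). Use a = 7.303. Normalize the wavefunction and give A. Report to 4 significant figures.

A ≈ 0.03800

The normalization condition is ∫|χ|² du = 1 from 0 to a.
The integral (without the A² prefactor) comes out to a^5/30.
So A² = (a^5/30)^(−1).
Substituting a = 7.303 gives A² = 0.0014442, so A = 0.038002.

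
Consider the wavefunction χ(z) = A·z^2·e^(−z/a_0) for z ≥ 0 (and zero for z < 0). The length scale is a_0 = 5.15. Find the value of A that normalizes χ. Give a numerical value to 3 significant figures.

A ≈ 0.0192

Require ∫ |χ|² dz = 1 over the whole domain.
∫|χ|² dz = A²·(3·a_0^5/4).
Hence A² = 1/[3·a_0^5/4].
Plugging in a_0 = 5.15 yields A = 0.01918.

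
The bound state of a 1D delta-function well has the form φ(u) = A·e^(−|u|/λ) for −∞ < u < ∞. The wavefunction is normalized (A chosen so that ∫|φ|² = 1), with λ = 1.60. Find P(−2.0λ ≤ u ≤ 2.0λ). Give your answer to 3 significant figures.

The probability is P = ∫ |φ|² du over [−2.0λ, 2.0λ].
The normalization integral ∫|φ|²du over the whole domain equals λ·A², and A² cancels in the ratio.
Both integrals are even about u = 0, so only the u ≥ 0 halves are needed (the factors of 2 cancel). In terms of t = u/λ (A² and the length scale cancel between numerator and denominator), P = [∫_{0}^{2.0} e^(-2·t) dt] / [∫_{0}^{∞} e^(-2·t) dt].
With ∫ e^(-2·t) dt = -e^(-2·t)/2 + C, the region integral is 1/2 - e^(-4)/2 and the full one is 1/2.
Evaluating gives P = 0.9817.

P ≈ 0.982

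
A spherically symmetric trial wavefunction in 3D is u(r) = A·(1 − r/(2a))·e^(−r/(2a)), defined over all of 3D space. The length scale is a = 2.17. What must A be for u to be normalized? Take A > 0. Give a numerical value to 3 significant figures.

Normalization requires ∫|u|² 4πr² dr = 1, integrated from 0 to ∞.
The angular integral contributes 4π, leaving ∫₀^∞ r²|u|² dr.
With u = A·(1 − r/(2a))·e^(−r/(2a)), the integral evaluates to A²·[8·π·a^3].
Setting this equal to 1 gives A² = 1/(8·π·a^3).
With a = 2.17: A² = 0.003894 and A = 0.06240.

A ≈ 0.0624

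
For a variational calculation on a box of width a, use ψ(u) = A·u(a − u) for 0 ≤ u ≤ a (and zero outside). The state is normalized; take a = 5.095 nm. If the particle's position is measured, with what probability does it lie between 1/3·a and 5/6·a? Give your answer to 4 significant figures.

The probability is P = ∫ |ψ|² du over [1/3·a, 5/6·a].
Since A² = 1/(a^5/30), this is the region integral divided by the full normalization integral.
Substituting t = u/a, A² and the length scale cancel in the ratio: P = ∫_{1/3}^{5/6} t^2·(1 - t)^2 dt / ∫_{0}^{1} t^2·(1 - t)^2 dt.
With ∫ t^2·(1 - t)^2 dt = t^3·(6·t^2 - 15·t + 10)/30 + C, the region integral is 163/6480 and the full one is 1/30.
This works out to P = 163/216.

P ≈ 0.7546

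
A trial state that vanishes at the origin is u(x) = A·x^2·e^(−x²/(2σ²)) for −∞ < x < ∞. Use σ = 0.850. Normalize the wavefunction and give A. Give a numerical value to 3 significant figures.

Normalization requires ∫|u|² dx = 1, integrated from −∞ to ∞.
Using the Gaussian integral ∫_{−∞}^{∞} e^(−αx²) dx = √(π/α), with u = A·x^2·e^(−x²/(2σ²)), the integral evaluates to A²·[3·√(π)·σ^5/4].
Plugging in σ = 0.850 yields A = 1.302.

A ≈ 1.30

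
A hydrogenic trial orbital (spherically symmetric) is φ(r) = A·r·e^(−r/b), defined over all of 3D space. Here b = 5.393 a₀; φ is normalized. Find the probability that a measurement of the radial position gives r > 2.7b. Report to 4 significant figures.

P = ∫ |φ|² 4πr² dr over r > 2.7b.
Normalization gives A² = 1/(3·π·b^5).
Substituting u = r/b, A², 4π and the length scale all cancel in the ratio: P = ∫_{2.7}^{∞} u^4·e^(-2·u) du / ∫_{0}^{∞} u^4·e^(-2·u) du.
Using ∫ u^4·e^(-2·u) du = -(u^4/2 + u^3 + 3·u^2/2 + 3·u/2 + 3/4)·e^(-2·u), the numerator is ≈ 0.279983 and the denominator is 3/4.
The region integral divided by the full integral gives P = 0.37331.

P ≈ 0.3733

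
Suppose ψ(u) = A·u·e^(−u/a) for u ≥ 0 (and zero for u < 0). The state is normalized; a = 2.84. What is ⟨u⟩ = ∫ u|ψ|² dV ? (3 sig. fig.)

⟨u⟩ ≈ 4.26

⟨u⟩ = ∫ u |ψ|² du over the full domain.
Since the A² factors cancel between numerator and denominator, ⟨u⟩ = 3·a/2.
Putting a = 2.84 gives 4.260.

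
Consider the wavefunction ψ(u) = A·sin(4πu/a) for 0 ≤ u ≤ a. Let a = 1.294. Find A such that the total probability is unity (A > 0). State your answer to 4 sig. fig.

A ≈ 1.243

We need A² ∫|f|² du = 1, taking the integral from 0 to a.
Using sin²θ = (1 − cos 2θ)/2, ∫|ψ|² du = A²·(a/2).
So A² = (a/2)^(−1).
With a = 1.294: A² = 1.5456 and A = 1.2432.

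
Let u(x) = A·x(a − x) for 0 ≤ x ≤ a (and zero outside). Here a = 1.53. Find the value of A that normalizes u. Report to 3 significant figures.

A ≈ 1.89

We need A² ∫|f|² dx = 1, taking the integral from 0 to a.
Expanding the polynomial and integrating term by term, ∫|u|² dx = A²·(a^5/30).
With a = 1.53: A² = 3.578 and A = 1.892.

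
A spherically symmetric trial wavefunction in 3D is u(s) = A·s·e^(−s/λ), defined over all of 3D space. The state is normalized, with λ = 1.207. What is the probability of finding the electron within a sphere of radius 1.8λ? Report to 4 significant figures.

With dV = 4πs²ds, the probability is ∫|u|² dV over s ≤ 1.8λ.
Normalization gives A² = 1/(3·π·λ^5).
In terms of t = s/λ (A², 4π and the length scale all cancel between numerator and denominator), P = [∫_{0}^{1.8} t^4·e^(-2·t) dt] / [∫_{0}^{∞} t^4·e^(-2·t) dt].
An antiderivative of t^4·e^(-2·t) is -(t^4/2 + t^3 + 3·t^2/2 + 3·t/2 + 3/4)·e^(-2·t); evaluating from 0 to 1.8 gives ≈ 0.220171, while the full integral is 3/4.
This evaluates to P = 0.29356.

P ≈ 0.2936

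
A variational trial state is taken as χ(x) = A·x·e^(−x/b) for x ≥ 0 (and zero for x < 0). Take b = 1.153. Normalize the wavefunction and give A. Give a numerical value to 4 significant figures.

A ≈ 1.615

Require ∫ |χ|² dx = 1 over the whole domain.
Recall ∫₀^∞ x^m e^(−x/β) dx = m!·β^(m+1), the integral (without the A² prefactor) comes out to b^3/4.
So A² = (b^3/4)^(−1).
With b = 1.153: A² = 2.6096 and A = 1.6154.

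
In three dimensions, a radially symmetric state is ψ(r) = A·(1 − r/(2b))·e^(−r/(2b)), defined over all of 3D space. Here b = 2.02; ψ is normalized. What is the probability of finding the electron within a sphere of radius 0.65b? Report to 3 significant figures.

P = ∫ |ψ|² 4πr² dr over r ≤ 0.65b.
The full normalization integral is A²·[8·π·b^3] = 1, fixing A².
In terms of u = r/b (A², 4π and the length scale all cancel between numerator and denominator), P = [∫_{0}^{0.65} u^2·(1 - u/2)^2·e^(-u) du] / [∫_{0}^{∞} u^2·(1 - u/2)^2·e^(-u) du].
An antiderivative of u^2·(1 - u/2)^2·e^(-u) is -(u^4/4 + u^2 + 2·u + 2)·e^(-u); evaluating from 0 to 0.65 gives ≈ 0.033387, while the full integral is 2.
This evaluates to P = 0.01669.

P ≈ 0.0167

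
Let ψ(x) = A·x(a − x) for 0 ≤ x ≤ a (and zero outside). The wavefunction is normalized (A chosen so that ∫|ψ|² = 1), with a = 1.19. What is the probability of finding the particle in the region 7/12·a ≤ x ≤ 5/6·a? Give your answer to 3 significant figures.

P ≈ 0.311

The probability is P = ∫ |ψ|² dx over [7/12·a, 5/6·a].
With A² fixed by ∫|ψ|² = 1, i.e. A² = (a^5/30)^(−1), substitute and integrate.
Substituting u = x/a, A² and the length scale cancel in the ratio: P = ∫_{7/12}^{5/6} u^2·(1 - u)^2 du / ∫_{0}^{1} u^2·(1 - u)^2 du.
With ∫ u^2·(1 - u)^2 du = u^3·(6·u^2 - 15·u + 10)/30 + C, the region integral is ≈ 0.010371 and the full one is 1/30.
The result is P = 0.3111.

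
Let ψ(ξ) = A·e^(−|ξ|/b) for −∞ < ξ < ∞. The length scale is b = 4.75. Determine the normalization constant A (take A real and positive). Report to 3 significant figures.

A ≈ 0.459

We need A² ∫|f|² dξ = 1, taking the integral from −∞ to ∞.
With ∫₀^∞ ξ^0 e^(−αξ) dξ = 0!/α^1, the integral (without the A² prefactor) comes out to b.
Substituting b = 4.75 gives A² = 0.2105, so A = 0.4588.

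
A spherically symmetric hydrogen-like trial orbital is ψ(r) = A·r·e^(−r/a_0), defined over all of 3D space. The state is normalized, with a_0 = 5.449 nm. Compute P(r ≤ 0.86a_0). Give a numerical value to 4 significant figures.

P = ∫ |ψ|² 4πr² dr over r ≤ 0.86a_0.
Normalization gives A² = 1/(3·π·a_0^5).
In terms of u = r/a_0 (A², 4π and the length scale all cancel between numerator and denominator), P = [∫_{0}^{0.86} u^4·e^(-2·u) du] / [∫_{0}^{∞} u^4·e^(-2·u) du].
Using ∫ u^4·e^(-2·u) du = -(u^4/2 + u^3 + 3·u^2/2 + 3·u/2 + 3/4)·e^(-2·u), the numerator is ≈ 0.0231777 and the denominator is 3/4.
The region integral divided by the full integral gives P = 0.030904.

P ≈ 0.03090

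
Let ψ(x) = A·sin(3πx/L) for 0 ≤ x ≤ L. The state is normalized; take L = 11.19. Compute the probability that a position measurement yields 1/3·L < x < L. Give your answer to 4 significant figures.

P ≈ 0.6667

P = ∫_{1/3·L}^{L} |ψ(x)|² dx.
With A² fixed by ∫|ψ|² = 1, i.e. A² = (L/2)^(−1), substitute and integrate.
Substituting u = x/L, A² and the length scale cancel in the ratio: P = ∫_{1/3}^{1} sin(3·π·u)^2 du / ∫_{0}^{1} sin(3·π·u)^2 du.
With ∫ sin(3·π·u)^2 du = u/2 - sin(6·π·u)/(12·π) + C, the region integral is 1/3 and the full one is 1/2.
Evaluating gives P = 2/3.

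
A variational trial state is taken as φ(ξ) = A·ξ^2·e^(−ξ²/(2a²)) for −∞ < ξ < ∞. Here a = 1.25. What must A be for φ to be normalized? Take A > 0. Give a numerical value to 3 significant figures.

A ≈ 0.496

We need A² ∫|f|² dξ = 1, taking the integral from −∞ to ∞.
With ∫_{−∞}^{∞} ξ^(2m) e^(−αξ²) dξ = (2m−1)!!·√π / (2^m α^(m+1/2)), the integral (without the A² prefactor) comes out to 3·√(π)·a^5/4.
Hence A² = 1/[3·√(π)·a^5/4].
With a = 1.25: A² = 0.2465 and A = 0.4965.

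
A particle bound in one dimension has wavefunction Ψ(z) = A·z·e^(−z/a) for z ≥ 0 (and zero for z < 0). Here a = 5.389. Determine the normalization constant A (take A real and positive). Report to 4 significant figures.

A ≈ 0.1599

Normalization requires ∫|Ψ|² dz = 1, integrated from 0 to ∞.
Recall ∫₀^∞ z^m e^(−z/β) dz = m!·β^(m+1), carrying out the integral gives A² · a^3/4.
Setting this equal to 1 gives A² = 1/(a^3/4).
Plugging in a = 5.389 yields A = 0.15987.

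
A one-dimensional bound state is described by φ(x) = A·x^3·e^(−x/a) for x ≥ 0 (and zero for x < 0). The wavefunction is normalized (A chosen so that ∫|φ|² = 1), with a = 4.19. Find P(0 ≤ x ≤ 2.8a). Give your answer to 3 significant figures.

P ≈ 0.330

|φ|² is the probability density, so P = ∫_{0}^{2.8a} |φ|² dx.
Since A² = 1/(45·a^7/8), this is the region integral divided by the full normalization integral.
In terms of u = x/a (A² and the length scale cancel between numerator and denominator), P = [∫_{0}^{2.8} u^6·e^(-2·u) du] / [∫_{0}^{∞} u^6·e^(-2·u) du].
An antiderivative of u^6·e^(-2·u) is -(4·u^6 + 12·u^5 + 30·u^4 + 60·u^3 + 90·u^2 + 90·u + 45)·e^(-2·u)/8; evaluating from 0 to 2.8 gives ≈ 1.8548, while the full integral is 45/8.
Taking the ratio, P = 0.3297.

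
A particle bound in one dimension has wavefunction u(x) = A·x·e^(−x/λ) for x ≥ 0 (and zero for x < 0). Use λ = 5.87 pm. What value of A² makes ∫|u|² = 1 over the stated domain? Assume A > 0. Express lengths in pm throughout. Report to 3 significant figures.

We need A² ∫|f|² dx = 1, taking the integral from 0 to ∞.
Carrying out the integral gives A² · λ^3/4.
So A² = (λ^3/4)^(−1).
Plugging in λ = 5.87 yields A = 0.1406.

A^2 ≈ 0.0198 pm^(-3)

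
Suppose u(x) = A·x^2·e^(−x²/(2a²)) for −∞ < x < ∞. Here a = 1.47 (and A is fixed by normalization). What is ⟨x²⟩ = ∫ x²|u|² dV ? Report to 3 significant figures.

⟨x²⟩ = ∫ x^2 |u|² dx over the full domain.
With ∫_{−∞}^{∞} x^(2m) e^(−αx²) dx = (2m−1)!!·√π / (2^m α^(m+1/2)), evaluating both integrals, ⟨x²⟩ = 5·a^2/2.
With a = 1.47, ⟨x^2⟩ = 5.402.

⟨x^2⟩ ≈ 5.40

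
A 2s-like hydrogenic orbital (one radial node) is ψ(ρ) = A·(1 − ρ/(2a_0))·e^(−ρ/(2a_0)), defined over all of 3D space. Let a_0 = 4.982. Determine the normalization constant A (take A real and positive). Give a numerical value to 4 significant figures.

A ≈ 0.01794

Normalization requires ∫|ψ|² 4πρ² dρ = 1, integrated from 0 to ∞.
In 3D with spherical symmetry the volume element is 4πρ² dρ.
Carrying out the integral gives A² · 8·π·a_0^3.
So A² = (8·π·a_0^3)^(−1).
Plugging in a_0 = 4.982 yields A = 0.017938.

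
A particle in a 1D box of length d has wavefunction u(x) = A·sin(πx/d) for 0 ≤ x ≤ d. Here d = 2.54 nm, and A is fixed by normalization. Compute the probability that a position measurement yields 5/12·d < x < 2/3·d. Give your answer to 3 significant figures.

P ≈ 0.467

The probability is P = ∫ |u|² dx over [5/12·d, 2/3·d].
Since A² = 1/(d/2), this is the region integral divided by the full normalization integral.
Let t = x/d; then A² and the length scale cancel, so P = ∫_{5/12}^{2/3} sin(π·t)^2 dt ÷ ∫_{0}^{1} sin(π·t)^2 dt.
With ∫ sin(π·t)^2 dt = t/2 - sin(2·π·t)/(4·π) + C, the region integral is 1/(8·π) + √(3)/(8·π) + 1/8 and the full one is 1/2.
The result is P = (1 + √(3) + π)/(4·π).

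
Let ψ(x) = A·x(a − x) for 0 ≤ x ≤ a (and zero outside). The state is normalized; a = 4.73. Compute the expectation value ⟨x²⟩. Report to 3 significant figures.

⟨x^2⟩ ≈ 6.39

The expectation value is the |ψ|²-weighted average of x^2: ∫ x^2|ψ|² dx.
Evaluating both integrals, ⟨x²⟩ = 2·a^2/7.
With a = 4.73, ⟨x^2⟩ = 6.392.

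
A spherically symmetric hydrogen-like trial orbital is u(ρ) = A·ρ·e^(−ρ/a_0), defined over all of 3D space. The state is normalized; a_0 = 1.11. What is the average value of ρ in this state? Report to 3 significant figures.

By definition ⟨ρ⟩ = ∫ ρ |u(ρ)|² 4πρ² dρ.
Since the A² factors cancel between numerator and denominator, ⟨ρ⟩ = 5·a_0/2.
With a_0 = 1.11, ⟨ρ⟩ = 2.775.

⟨ρ⟩ ≈ 2.78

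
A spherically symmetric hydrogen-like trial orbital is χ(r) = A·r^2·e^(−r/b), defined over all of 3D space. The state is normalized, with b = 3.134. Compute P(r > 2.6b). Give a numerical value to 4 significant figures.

P = ∫ |χ|² 4πr² dr over r > 2.6b.
Normalization gives A² = 1/(45·π·b^7/2).
Substituting u = r/b, A², 4π and the length scale all cancel in the ratio: P = ∫_{2.6}^{∞} u^6·e^(-2·u) du / ∫_{0}^{∞} u^6·e^(-2·u) du.
With ∫ u^6·e^(-2·u) du = -(4·u^6 + 12·u^5 + 30·u^4 + 60·u^3 + 90·u^2 + 90·u + 45)·e^(-2·u)/8 + C, the region integral is ≈ 4.11971 and the full one is 45/8.
Taking the ratio yields P = 0.73239.

P ≈ 0.7324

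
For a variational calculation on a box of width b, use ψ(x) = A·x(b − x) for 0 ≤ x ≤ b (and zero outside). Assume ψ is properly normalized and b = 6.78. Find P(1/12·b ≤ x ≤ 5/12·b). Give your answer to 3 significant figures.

The probability is P = ∫ |ψ|² dx over [1/12·b, 5/12·b].
The normalization integral ∫|ψ|²dx over the whole domain equals b^5/30·A², and A² cancels in the ratio.
Let u = x/b; then A² and the length scale cancel, so P = ∫_{1/12}^{5/12} u^2·(1 - u)^2 du ÷ ∫_{0}^{1} u^2·(1 - u)^2 du.
An antiderivative of u^2·(1 - u)^2 is u^3·(6·u^2 - 15·u + 10)/30; evaluating from 1/12 to 5/12 gives ≈ 0.011384, while the full integral is 1/30.
Taking the ratio, P = 0.3415.

P ≈ 0.342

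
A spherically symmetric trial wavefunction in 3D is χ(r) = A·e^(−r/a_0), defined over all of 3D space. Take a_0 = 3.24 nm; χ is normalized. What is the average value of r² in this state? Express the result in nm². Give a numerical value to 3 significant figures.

⟨r²⟩ = ∫ r^2 |χ|² 4πr² dr over the full domain.
Evaluating both integrals, ⟨r²⟩ = 3·a_0^2.
Putting a_0 = 3.24 gives 31.49.

⟨r^2⟩ ≈ 31.5 nm^2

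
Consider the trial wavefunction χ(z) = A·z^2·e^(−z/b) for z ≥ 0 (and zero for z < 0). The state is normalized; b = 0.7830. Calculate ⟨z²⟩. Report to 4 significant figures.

The expectation value is the |χ|²-weighted average of z^2: ∫ z^2|χ|² dz.
Using ∫₀^∞ zⁿ e^(−αz) dz = n!/αⁿ⁺¹, the ratio of the moment integral to the normalization integral gives ⟨z²⟩ = 15·b^2/2.
Putting b = 0.7830 gives 4.5982.

⟨z^2⟩ ≈ 4.598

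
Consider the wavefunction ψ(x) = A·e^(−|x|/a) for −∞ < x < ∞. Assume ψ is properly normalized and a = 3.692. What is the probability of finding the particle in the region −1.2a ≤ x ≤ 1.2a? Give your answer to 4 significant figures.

P ≈ 0.9093

The probability is P = ∫ |ψ|² dx over [−1.2a, 1.2a].
With A² fixed by ∫|ψ|² = 1, i.e. A² = (a)^(−1), substitute and integrate.
Both integrals are even about x = 0, so only the x ≥ 0 halves are needed (the factors of 2 cancel). In terms of u = x/a (A² and the length scale cancel between numerator and denominator), P = [∫_{0}^{1.2} e^(-2·u) du] / [∫_{0}^{∞} e^(-2·u) du].
With ∫ e^(-2·u) du = -e^(-2·u)/2 + C, the region integral is 1/2 - e^(-12/5)/2 and the full one is 1/2.
Evaluating gives P = 0.90928.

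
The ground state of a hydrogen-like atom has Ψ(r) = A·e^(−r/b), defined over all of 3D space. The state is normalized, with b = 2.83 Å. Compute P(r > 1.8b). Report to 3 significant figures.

P = ∫ |Ψ|² 4πr² dr over r > 1.8b.
The full normalization integral is A²·[π·b^3] = 1, fixing A².
In terms of u = r/b (A², 4π and the length scale all cancel between numerator and denominator), P = [∫_{1.8}^{∞} u^2·e^(-2·u) du] / [∫_{0}^{∞} u^2·e^(-2·u) du].
Using ∫ u^2·e^(-2·u) du = -(2·u^2 + 2·u + 1)·e^(-2·u)/4, the numerator is 277·e^(-18/5)/100 and the denominator is 1/4.
Taking the ratio yields P = 0.3027.

P ≈ 0.303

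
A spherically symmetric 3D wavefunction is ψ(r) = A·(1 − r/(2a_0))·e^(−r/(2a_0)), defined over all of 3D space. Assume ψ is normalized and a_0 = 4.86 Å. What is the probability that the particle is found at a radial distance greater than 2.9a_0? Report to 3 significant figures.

With dV = 4πr²dr, the probability is ∫|ψ|² dV over r > 2.9a_0.
A² is fixed by ∫₀^∞ 4πr²|ψ|² dr = 1, i.e. A² = (8·π·a_0^3)^(−1).
Let u = r/a_0; then A², 4π and the length scale all cancel, so P = ∫_{2.9}^{∞} u^2·(1 - u/2)^2·e^(-u) du ÷ ∫_{0}^{∞} u^2·(1 - u/2)^2·e^(-u) du.
An antiderivative of u^2·(1 - u/2)^2·e^(-u) is -(u^4/4 + u^2 + 2·u + 2)·e^(-u); evaluating from 2.9 to ∞ gives ≈ 1.8648, while the full integral is 2.
Taking the ratio yields P = 0.9324.

P ≈ 0.932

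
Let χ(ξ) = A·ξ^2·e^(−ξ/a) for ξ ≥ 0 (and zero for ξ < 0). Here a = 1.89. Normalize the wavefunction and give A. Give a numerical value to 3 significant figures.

We need A² ∫|f|² dξ = 1, taking the integral from 0 to ∞.
∫|χ|² dξ = A²·(3·a^5/4).
Plugging in a = 1.89 yields A = 0.2351.

A ≈ 0.235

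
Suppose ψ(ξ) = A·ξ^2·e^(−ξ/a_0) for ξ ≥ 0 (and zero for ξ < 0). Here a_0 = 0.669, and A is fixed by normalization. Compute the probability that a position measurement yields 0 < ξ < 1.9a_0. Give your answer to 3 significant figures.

P ≈ 0.332

P = ∫_{0}^{1.9a_0} |ψ(ξ)|² dξ.
With A² fixed by ∫|ψ|² = 1, i.e. A² = (3·a_0^5/4)^(−1), substitute and integrate.
In terms of u = ξ/a_0 (A² and the length scale cancel between numerator and denominator), P = [∫_{0}^{1.9} u^4·e^(-2·u) du] / [∫_{0}^{∞} u^4·e^(-2·u) du].
With ∫ u^4·e^(-2·u) du = -(u^4/2 + u^3 + 3·u^2/2 + 3·u/2 + 3/4)·e^(-2·u) + C, the region integral is ≈ 0.24912 and the full one is 3/4.
The result is P = 0.3322.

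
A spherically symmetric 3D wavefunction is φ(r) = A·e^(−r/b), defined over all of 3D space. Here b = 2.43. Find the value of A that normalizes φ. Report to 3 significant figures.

A ≈ 0.149

The normalization condition is ∫|φ|² 4πr² dr = 1 from 0 to ∞.
With ∫₀^∞ r^2 e^(−αr) dr = 2!/α^3, carrying out the integral gives A² · π·b^3.
Setting this equal to 1 gives A² = 1/(π·b^3).
Substituting b = 2.43 gives A² = 0.02218, so A = 0.1489.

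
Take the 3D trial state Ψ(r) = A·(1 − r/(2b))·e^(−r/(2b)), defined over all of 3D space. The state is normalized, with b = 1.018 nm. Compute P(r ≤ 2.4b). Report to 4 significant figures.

Integrate the radial probability density 4πr²|Ψ|² over r ≤ 2.4b.
The full normalization integral is A²·[8·π·b^3] = 1, fixing A².
Let u = r/b; then A², 4π and the length scale all cancel, so P = ∫_{0}^{2.4} u^2·(1 - u/2)^2·e^(-u) du ÷ ∫_{0}^{∞} u^2·(1 - u/2)^2·e^(-u) du.
Using ∫ u^2·(1 - u/2)^2·e^(-u) du = -(u^4/4 + u^2 + 2·u + 2)·e^(-u), the numerator is ≈ 0.108132 and the denominator is 2.
Taking the ratio yields P = 0.054066.

P ≈ 0.05407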